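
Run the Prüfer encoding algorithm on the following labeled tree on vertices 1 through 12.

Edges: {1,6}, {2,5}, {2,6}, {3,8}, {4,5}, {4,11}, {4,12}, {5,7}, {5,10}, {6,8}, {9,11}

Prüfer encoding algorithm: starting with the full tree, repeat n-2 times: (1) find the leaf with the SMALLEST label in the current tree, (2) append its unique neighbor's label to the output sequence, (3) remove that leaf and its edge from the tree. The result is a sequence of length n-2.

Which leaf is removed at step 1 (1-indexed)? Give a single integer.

Step 1: current leaves = {1,3,7,9,10,12}. Remove leaf 1 (neighbor: 6).

Answer: 1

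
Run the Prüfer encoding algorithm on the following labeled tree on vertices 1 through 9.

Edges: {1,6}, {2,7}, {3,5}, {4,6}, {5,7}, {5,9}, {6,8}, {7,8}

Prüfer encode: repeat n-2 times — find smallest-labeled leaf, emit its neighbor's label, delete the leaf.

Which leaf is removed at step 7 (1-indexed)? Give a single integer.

Answer: 7

Derivation:
Step 1: current leaves = {1,2,3,4,9}. Remove leaf 1 (neighbor: 6).
Step 2: current leaves = {2,3,4,9}. Remove leaf 2 (neighbor: 7).
Step 3: current leaves = {3,4,9}. Remove leaf 3 (neighbor: 5).
Step 4: current leaves = {4,9}. Remove leaf 4 (neighbor: 6).
Step 5: current leaves = {6,9}. Remove leaf 6 (neighbor: 8).
Step 6: current leaves = {8,9}. Remove leaf 8 (neighbor: 7).
Step 7: current leaves = {7,9}. Remove leaf 7 (neighbor: 5).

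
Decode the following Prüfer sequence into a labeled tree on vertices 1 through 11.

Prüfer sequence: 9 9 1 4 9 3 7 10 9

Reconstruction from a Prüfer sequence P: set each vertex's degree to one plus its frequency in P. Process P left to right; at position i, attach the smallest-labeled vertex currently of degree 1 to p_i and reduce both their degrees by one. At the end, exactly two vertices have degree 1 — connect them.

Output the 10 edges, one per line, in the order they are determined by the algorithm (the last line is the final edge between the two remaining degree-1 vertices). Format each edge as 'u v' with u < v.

Answer: 2 9
5 9
1 6
1 4
4 9
3 8
3 7
7 10
9 10
9 11

Derivation:
Initial degrees: {1:2, 2:1, 3:2, 4:2, 5:1, 6:1, 7:2, 8:1, 9:5, 10:2, 11:1}
Step 1: smallest deg-1 vertex = 2, p_1 = 9. Add edge {2,9}. Now deg[2]=0, deg[9]=4.
Step 2: smallest deg-1 vertex = 5, p_2 = 9. Add edge {5,9}. Now deg[5]=0, deg[9]=3.
Step 3: smallest deg-1 vertex = 6, p_3 = 1. Add edge {1,6}. Now deg[6]=0, deg[1]=1.
Step 4: smallest deg-1 vertex = 1, p_4 = 4. Add edge {1,4}. Now deg[1]=0, deg[4]=1.
Step 5: smallest deg-1 vertex = 4, p_5 = 9. Add edge {4,9}. Now deg[4]=0, deg[9]=2.
Step 6: smallest deg-1 vertex = 8, p_6 = 3. Add edge {3,8}. Now deg[8]=0, deg[3]=1.
Step 7: smallest deg-1 vertex = 3, p_7 = 7. Add edge {3,7}. Now deg[3]=0, deg[7]=1.
Step 8: smallest deg-1 vertex = 7, p_8 = 10. Add edge {7,10}. Now deg[7]=0, deg[10]=1.
Step 9: smallest deg-1 vertex = 10, p_9 = 9. Add edge {9,10}. Now deg[10]=0, deg[9]=1.
Final: two remaining deg-1 vertices are 9, 11. Add edge {9,11}.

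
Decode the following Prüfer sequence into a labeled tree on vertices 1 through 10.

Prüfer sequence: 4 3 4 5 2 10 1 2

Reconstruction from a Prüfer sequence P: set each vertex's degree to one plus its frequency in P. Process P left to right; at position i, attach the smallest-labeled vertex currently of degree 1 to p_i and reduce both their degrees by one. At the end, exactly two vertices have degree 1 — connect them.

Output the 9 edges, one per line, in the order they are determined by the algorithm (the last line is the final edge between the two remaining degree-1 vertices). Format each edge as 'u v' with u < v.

Initial degrees: {1:2, 2:3, 3:2, 4:3, 5:2, 6:1, 7:1, 8:1, 9:1, 10:2}
Step 1: smallest deg-1 vertex = 6, p_1 = 4. Add edge {4,6}. Now deg[6]=0, deg[4]=2.
Step 2: smallest deg-1 vertex = 7, p_2 = 3. Add edge {3,7}. Now deg[7]=0, deg[3]=1.
Step 3: smallest deg-1 vertex = 3, p_3 = 4. Add edge {3,4}. Now deg[3]=0, deg[4]=1.
Step 4: smallest deg-1 vertex = 4, p_4 = 5. Add edge {4,5}. Now deg[4]=0, deg[5]=1.
Step 5: smallest deg-1 vertex = 5, p_5 = 2. Add edge {2,5}. Now deg[5]=0, deg[2]=2.
Step 6: smallest deg-1 vertex = 8, p_6 = 10. Add edge {8,10}. Now deg[8]=0, deg[10]=1.
Step 7: smallest deg-1 vertex = 9, p_7 = 1. Add edge {1,9}. Now deg[9]=0, deg[1]=1.
Step 8: smallest deg-1 vertex = 1, p_8 = 2. Add edge {1,2}. Now deg[1]=0, deg[2]=1.
Final: two remaining deg-1 vertices are 2, 10. Add edge {2,10}.

Answer: 4 6
3 7
3 4
4 5
2 5
8 10
1 9
1 2
2 10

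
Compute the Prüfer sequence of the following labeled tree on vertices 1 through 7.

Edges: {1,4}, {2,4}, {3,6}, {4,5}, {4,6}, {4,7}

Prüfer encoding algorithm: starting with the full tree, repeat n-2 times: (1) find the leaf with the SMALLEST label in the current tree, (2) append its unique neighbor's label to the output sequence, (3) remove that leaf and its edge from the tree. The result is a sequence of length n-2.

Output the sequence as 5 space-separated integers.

Answer: 4 4 6 4 4

Derivation:
Step 1: leaves = {1,2,3,5,7}. Remove smallest leaf 1, emit neighbor 4.
Step 2: leaves = {2,3,5,7}. Remove smallest leaf 2, emit neighbor 4.
Step 3: leaves = {3,5,7}. Remove smallest leaf 3, emit neighbor 6.
Step 4: leaves = {5,6,7}. Remove smallest leaf 5, emit neighbor 4.
Step 5: leaves = {6,7}. Remove smallest leaf 6, emit neighbor 4.
Done: 2 vertices remain (4, 7). Sequence = [4 4 6 4 4]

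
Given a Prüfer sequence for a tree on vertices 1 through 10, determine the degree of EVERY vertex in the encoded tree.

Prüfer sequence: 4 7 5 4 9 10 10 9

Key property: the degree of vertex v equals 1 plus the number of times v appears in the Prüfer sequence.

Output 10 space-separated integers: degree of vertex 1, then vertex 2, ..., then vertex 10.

p_1 = 4: count[4] becomes 1
p_2 = 7: count[7] becomes 1
p_3 = 5: count[5] becomes 1
p_4 = 4: count[4] becomes 2
p_5 = 9: count[9] becomes 1
p_6 = 10: count[10] becomes 1
p_7 = 10: count[10] becomes 2
p_8 = 9: count[9] becomes 2
Degrees (1 + count): deg[1]=1+0=1, deg[2]=1+0=1, deg[3]=1+0=1, deg[4]=1+2=3, deg[5]=1+1=2, deg[6]=1+0=1, deg[7]=1+1=2, deg[8]=1+0=1, deg[9]=1+2=3, deg[10]=1+2=3

Answer: 1 1 1 3 2 1 2 1 3 3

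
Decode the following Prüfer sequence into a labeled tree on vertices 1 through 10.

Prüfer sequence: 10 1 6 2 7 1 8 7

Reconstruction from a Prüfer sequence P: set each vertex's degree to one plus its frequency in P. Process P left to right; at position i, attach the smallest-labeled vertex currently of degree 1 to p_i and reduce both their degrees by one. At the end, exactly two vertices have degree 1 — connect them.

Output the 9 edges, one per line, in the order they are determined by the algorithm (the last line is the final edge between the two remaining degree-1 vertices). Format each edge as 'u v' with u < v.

Initial degrees: {1:3, 2:2, 3:1, 4:1, 5:1, 6:2, 7:3, 8:2, 9:1, 10:2}
Step 1: smallest deg-1 vertex = 3, p_1 = 10. Add edge {3,10}. Now deg[3]=0, deg[10]=1.
Step 2: smallest deg-1 vertex = 4, p_2 = 1. Add edge {1,4}. Now deg[4]=0, deg[1]=2.
Step 3: smallest deg-1 vertex = 5, p_3 = 6. Add edge {5,6}. Now deg[5]=0, deg[6]=1.
Step 4: smallest deg-1 vertex = 6, p_4 = 2. Add edge {2,6}. Now deg[6]=0, deg[2]=1.
Step 5: smallest deg-1 vertex = 2, p_5 = 7. Add edge {2,7}. Now deg[2]=0, deg[7]=2.
Step 6: smallest deg-1 vertex = 9, p_6 = 1. Add edge {1,9}. Now deg[9]=0, deg[1]=1.
Step 7: smallest deg-1 vertex = 1, p_7 = 8. Add edge {1,8}. Now deg[1]=0, deg[8]=1.
Step 8: smallest deg-1 vertex = 8, p_8 = 7. Add edge {7,8}. Now deg[8]=0, deg[7]=1.
Final: two remaining deg-1 vertices are 7, 10. Add edge {7,10}.

Answer: 3 10
1 4
5 6
2 6
2 7
1 9
1 8
7 8
7 10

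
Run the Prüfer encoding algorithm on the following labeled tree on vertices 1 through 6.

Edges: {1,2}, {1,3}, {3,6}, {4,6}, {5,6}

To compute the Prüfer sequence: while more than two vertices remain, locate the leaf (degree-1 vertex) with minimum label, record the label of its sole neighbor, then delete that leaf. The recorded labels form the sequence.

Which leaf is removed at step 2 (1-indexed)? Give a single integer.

Step 1: current leaves = {2,4,5}. Remove leaf 2 (neighbor: 1).
Step 2: current leaves = {1,4,5}. Remove leaf 1 (neighbor: 3).

Answer: 1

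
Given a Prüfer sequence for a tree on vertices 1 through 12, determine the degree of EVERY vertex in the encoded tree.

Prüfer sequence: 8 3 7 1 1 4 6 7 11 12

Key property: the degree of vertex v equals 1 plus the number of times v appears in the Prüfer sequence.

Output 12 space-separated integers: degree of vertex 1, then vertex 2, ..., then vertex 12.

Answer: 3 1 2 2 1 2 3 2 1 1 2 2

Derivation:
p_1 = 8: count[8] becomes 1
p_2 = 3: count[3] becomes 1
p_3 = 7: count[7] becomes 1
p_4 = 1: count[1] becomes 1
p_5 = 1: count[1] becomes 2
p_6 = 4: count[4] becomes 1
p_7 = 6: count[6] becomes 1
p_8 = 7: count[7] becomes 2
p_9 = 11: count[11] becomes 1
p_10 = 12: count[12] becomes 1
Degrees (1 + count): deg[1]=1+2=3, deg[2]=1+0=1, deg[3]=1+1=2, deg[4]=1+1=2, deg[5]=1+0=1, deg[6]=1+1=2, deg[7]=1+2=3, deg[8]=1+1=2, deg[9]=1+0=1, deg[10]=1+0=1, deg[11]=1+1=2, deg[12]=1+1=2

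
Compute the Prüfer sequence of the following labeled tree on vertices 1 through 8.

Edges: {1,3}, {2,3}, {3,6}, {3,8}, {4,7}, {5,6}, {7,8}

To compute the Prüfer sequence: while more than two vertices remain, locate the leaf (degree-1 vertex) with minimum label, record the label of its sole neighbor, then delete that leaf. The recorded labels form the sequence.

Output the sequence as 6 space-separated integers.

Answer: 3 3 7 6 3 8

Derivation:
Step 1: leaves = {1,2,4,5}. Remove smallest leaf 1, emit neighbor 3.
Step 2: leaves = {2,4,5}. Remove smallest leaf 2, emit neighbor 3.
Step 3: leaves = {4,5}. Remove smallest leaf 4, emit neighbor 7.
Step 4: leaves = {5,7}. Remove smallest leaf 5, emit neighbor 6.
Step 5: leaves = {6,7}. Remove smallest leaf 6, emit neighbor 3.
Step 6: leaves = {3,7}. Remove smallest leaf 3, emit neighbor 8.
Done: 2 vertices remain (7, 8). Sequence = [3 3 7 6 3 8]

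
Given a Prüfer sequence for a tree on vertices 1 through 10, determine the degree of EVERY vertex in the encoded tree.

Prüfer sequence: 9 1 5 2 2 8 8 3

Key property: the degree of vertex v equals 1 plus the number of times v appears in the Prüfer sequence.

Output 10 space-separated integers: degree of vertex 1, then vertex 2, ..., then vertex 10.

p_1 = 9: count[9] becomes 1
p_2 = 1: count[1] becomes 1
p_3 = 5: count[5] becomes 1
p_4 = 2: count[2] becomes 1
p_5 = 2: count[2] becomes 2
p_6 = 8: count[8] becomes 1
p_7 = 8: count[8] becomes 2
p_8 = 3: count[3] becomes 1
Degrees (1 + count): deg[1]=1+1=2, deg[2]=1+2=3, deg[3]=1+1=2, deg[4]=1+0=1, deg[5]=1+1=2, deg[6]=1+0=1, deg[7]=1+0=1, deg[8]=1+2=3, deg[9]=1+1=2, deg[10]=1+0=1

Answer: 2 3 2 1 2 1 1 3 2 1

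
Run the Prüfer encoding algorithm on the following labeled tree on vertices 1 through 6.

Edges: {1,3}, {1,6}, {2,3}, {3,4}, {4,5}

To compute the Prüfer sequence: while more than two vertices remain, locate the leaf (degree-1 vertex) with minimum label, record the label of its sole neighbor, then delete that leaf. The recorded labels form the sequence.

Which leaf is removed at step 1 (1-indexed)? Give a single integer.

Step 1: current leaves = {2,5,6}. Remove leaf 2 (neighbor: 3).

Answer: 2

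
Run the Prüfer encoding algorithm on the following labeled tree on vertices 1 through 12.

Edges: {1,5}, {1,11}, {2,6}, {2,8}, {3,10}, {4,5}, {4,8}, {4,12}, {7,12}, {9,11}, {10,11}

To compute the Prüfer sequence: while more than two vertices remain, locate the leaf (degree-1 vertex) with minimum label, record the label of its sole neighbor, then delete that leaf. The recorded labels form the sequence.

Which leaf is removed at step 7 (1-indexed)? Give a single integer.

Step 1: current leaves = {3,6,7,9}. Remove leaf 3 (neighbor: 10).
Step 2: current leaves = {6,7,9,10}. Remove leaf 6 (neighbor: 2).
Step 3: current leaves = {2,7,9,10}. Remove leaf 2 (neighbor: 8).
Step 4: current leaves = {7,8,9,10}. Remove leaf 7 (neighbor: 12).
Step 5: current leaves = {8,9,10,12}. Remove leaf 8 (neighbor: 4).
Step 6: current leaves = {9,10,12}. Remove leaf 9 (neighbor: 11).
Step 7: current leaves = {10,12}. Remove leaf 10 (neighbor: 11).

Answer: 10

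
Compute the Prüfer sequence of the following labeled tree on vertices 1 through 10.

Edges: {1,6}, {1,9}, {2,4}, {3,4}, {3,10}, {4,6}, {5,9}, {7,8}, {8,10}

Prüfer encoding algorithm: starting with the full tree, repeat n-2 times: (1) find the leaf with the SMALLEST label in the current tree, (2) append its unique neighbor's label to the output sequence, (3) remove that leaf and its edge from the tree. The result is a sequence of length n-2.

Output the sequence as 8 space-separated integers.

Step 1: leaves = {2,5,7}. Remove smallest leaf 2, emit neighbor 4.
Step 2: leaves = {5,7}. Remove smallest leaf 5, emit neighbor 9.
Step 3: leaves = {7,9}. Remove smallest leaf 7, emit neighbor 8.
Step 4: leaves = {8,9}. Remove smallest leaf 8, emit neighbor 10.
Step 5: leaves = {9,10}. Remove smallest leaf 9, emit neighbor 1.
Step 6: leaves = {1,10}. Remove smallest leaf 1, emit neighbor 6.
Step 7: leaves = {6,10}. Remove smallest leaf 6, emit neighbor 4.
Step 8: leaves = {4,10}. Remove smallest leaf 4, emit neighbor 3.
Done: 2 vertices remain (3, 10). Sequence = [4 9 8 10 1 6 4 3]

Answer: 4 9 8 10 1 6 4 3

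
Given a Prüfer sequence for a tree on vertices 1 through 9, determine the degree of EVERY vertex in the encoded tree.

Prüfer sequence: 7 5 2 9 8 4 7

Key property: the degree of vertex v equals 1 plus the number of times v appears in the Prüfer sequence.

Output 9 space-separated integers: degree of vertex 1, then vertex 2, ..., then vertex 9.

p_1 = 7: count[7] becomes 1
p_2 = 5: count[5] becomes 1
p_3 = 2: count[2] becomes 1
p_4 = 9: count[9] becomes 1
p_5 = 8: count[8] becomes 1
p_6 = 4: count[4] becomes 1
p_7 = 7: count[7] becomes 2
Degrees (1 + count): deg[1]=1+0=1, deg[2]=1+1=2, deg[3]=1+0=1, deg[4]=1+1=2, deg[5]=1+1=2, deg[6]=1+0=1, deg[7]=1+2=3, deg[8]=1+1=2, deg[9]=1+1=2

Answer: 1 2 1 2 2 1 3 2 2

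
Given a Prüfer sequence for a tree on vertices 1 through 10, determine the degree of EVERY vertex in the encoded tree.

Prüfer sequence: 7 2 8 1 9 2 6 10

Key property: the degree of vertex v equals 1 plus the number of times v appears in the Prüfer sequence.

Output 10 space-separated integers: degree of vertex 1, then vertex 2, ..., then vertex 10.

Answer: 2 3 1 1 1 2 2 2 2 2

Derivation:
p_1 = 7: count[7] becomes 1
p_2 = 2: count[2] becomes 1
p_3 = 8: count[8] becomes 1
p_4 = 1: count[1] becomes 1
p_5 = 9: count[9] becomes 1
p_6 = 2: count[2] becomes 2
p_7 = 6: count[6] becomes 1
p_8 = 10: count[10] becomes 1
Degrees (1 + count): deg[1]=1+1=2, deg[2]=1+2=3, deg[3]=1+0=1, deg[4]=1+0=1, deg[5]=1+0=1, deg[6]=1+1=2, deg[7]=1+1=2, deg[8]=1+1=2, deg[9]=1+1=2, deg[10]=1+1=2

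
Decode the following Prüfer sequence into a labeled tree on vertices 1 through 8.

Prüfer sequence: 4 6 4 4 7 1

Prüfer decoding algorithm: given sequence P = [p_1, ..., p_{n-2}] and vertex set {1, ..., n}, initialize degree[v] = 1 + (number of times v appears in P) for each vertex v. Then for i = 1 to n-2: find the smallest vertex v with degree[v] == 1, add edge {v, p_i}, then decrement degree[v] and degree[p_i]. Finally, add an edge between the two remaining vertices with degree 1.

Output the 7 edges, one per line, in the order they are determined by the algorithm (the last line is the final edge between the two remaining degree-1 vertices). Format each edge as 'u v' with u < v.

Initial degrees: {1:2, 2:1, 3:1, 4:4, 5:1, 6:2, 7:2, 8:1}
Step 1: smallest deg-1 vertex = 2, p_1 = 4. Add edge {2,4}. Now deg[2]=0, deg[4]=3.
Step 2: smallest deg-1 vertex = 3, p_2 = 6. Add edge {3,6}. Now deg[3]=0, deg[6]=1.
Step 3: smallest deg-1 vertex = 5, p_3 = 4. Add edge {4,5}. Now deg[5]=0, deg[4]=2.
Step 4: smallest deg-1 vertex = 6, p_4 = 4. Add edge {4,6}. Now deg[6]=0, deg[4]=1.
Step 5: smallest deg-1 vertex = 4, p_5 = 7. Add edge {4,7}. Now deg[4]=0, deg[7]=1.
Step 6: smallest deg-1 vertex = 7, p_6 = 1. Add edge {1,7}. Now deg[7]=0, deg[1]=1.
Final: two remaining deg-1 vertices are 1, 8. Add edge {1,8}.

Answer: 2 4
3 6
4 5
4 6
4 7
1 7
1 8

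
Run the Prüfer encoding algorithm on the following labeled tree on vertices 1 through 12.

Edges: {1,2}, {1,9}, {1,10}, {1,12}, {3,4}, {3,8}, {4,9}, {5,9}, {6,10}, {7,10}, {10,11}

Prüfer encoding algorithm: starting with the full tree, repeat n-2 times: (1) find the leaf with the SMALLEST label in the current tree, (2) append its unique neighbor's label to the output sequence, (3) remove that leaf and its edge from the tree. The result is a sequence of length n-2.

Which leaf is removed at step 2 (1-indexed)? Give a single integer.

Answer: 5

Derivation:
Step 1: current leaves = {2,5,6,7,8,11,12}. Remove leaf 2 (neighbor: 1).
Step 2: current leaves = {5,6,7,8,11,12}. Remove leaf 5 (neighbor: 9).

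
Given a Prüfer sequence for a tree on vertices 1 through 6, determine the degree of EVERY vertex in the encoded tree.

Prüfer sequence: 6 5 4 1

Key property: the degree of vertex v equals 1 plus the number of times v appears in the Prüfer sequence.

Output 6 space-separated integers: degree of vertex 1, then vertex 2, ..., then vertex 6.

p_1 = 6: count[6] becomes 1
p_2 = 5: count[5] becomes 1
p_3 = 4: count[4] becomes 1
p_4 = 1: count[1] becomes 1
Degrees (1 + count): deg[1]=1+1=2, deg[2]=1+0=1, deg[3]=1+0=1, deg[4]=1+1=2, deg[5]=1+1=2, deg[6]=1+1=2

Answer: 2 1 1 2 2 2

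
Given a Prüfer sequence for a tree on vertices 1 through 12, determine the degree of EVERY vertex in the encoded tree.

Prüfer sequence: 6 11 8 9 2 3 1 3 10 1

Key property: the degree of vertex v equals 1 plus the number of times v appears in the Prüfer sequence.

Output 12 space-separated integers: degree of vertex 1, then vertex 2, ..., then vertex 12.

Answer: 3 2 3 1 1 2 1 2 2 2 2 1

Derivation:
p_1 = 6: count[6] becomes 1
p_2 = 11: count[11] becomes 1
p_3 = 8: count[8] becomes 1
p_4 = 9: count[9] becomes 1
p_5 = 2: count[2] becomes 1
p_6 = 3: count[3] becomes 1
p_7 = 1: count[1] becomes 1
p_8 = 3: count[3] becomes 2
p_9 = 10: count[10] becomes 1
p_10 = 1: count[1] becomes 2
Degrees (1 + count): deg[1]=1+2=3, deg[2]=1+1=2, deg[3]=1+2=3, deg[4]=1+0=1, deg[5]=1+0=1, deg[6]=1+1=2, deg[7]=1+0=1, deg[8]=1+1=2, deg[9]=1+1=2, deg[10]=1+1=2, deg[11]=1+1=2, deg[12]=1+0=1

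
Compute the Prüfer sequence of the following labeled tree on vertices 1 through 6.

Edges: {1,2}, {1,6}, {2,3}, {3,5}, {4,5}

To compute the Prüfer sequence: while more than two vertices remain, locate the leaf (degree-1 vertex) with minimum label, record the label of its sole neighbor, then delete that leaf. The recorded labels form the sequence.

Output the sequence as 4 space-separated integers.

Step 1: leaves = {4,6}. Remove smallest leaf 4, emit neighbor 5.
Step 2: leaves = {5,6}. Remove smallest leaf 5, emit neighbor 3.
Step 3: leaves = {3,6}. Remove smallest leaf 3, emit neighbor 2.
Step 4: leaves = {2,6}. Remove smallest leaf 2, emit neighbor 1.
Done: 2 vertices remain (1, 6). Sequence = [5 3 2 1]

Answer: 5 3 2 1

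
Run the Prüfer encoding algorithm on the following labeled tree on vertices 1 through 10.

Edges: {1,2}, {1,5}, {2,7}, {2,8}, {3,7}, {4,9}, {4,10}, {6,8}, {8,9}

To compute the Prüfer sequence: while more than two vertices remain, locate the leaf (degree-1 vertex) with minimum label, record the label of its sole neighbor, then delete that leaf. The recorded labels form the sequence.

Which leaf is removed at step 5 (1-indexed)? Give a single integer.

Step 1: current leaves = {3,5,6,10}. Remove leaf 3 (neighbor: 7).
Step 2: current leaves = {5,6,7,10}. Remove leaf 5 (neighbor: 1).
Step 3: current leaves = {1,6,7,10}. Remove leaf 1 (neighbor: 2).
Step 4: current leaves = {6,7,10}. Remove leaf 6 (neighbor: 8).
Step 5: current leaves = {7,10}. Remove leaf 7 (neighbor: 2).

Answer: 7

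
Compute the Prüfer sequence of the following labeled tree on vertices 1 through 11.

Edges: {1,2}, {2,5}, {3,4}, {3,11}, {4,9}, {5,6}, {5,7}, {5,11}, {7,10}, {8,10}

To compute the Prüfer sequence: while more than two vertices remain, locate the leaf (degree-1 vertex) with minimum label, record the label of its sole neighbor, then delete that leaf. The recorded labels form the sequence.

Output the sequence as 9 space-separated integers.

Step 1: leaves = {1,6,8,9}. Remove smallest leaf 1, emit neighbor 2.
Step 2: leaves = {2,6,8,9}. Remove smallest leaf 2, emit neighbor 5.
Step 3: leaves = {6,8,9}. Remove smallest leaf 6, emit neighbor 5.
Step 4: leaves = {8,9}. Remove smallest leaf 8, emit neighbor 10.
Step 5: leaves = {9,10}. Remove smallest leaf 9, emit neighbor 4.
Step 6: leaves = {4,10}. Remove smallest leaf 4, emit neighbor 3.
Step 7: leaves = {3,10}. Remove smallest leaf 3, emit neighbor 11.
Step 8: leaves = {10,11}. Remove smallest leaf 10, emit neighbor 7.
Step 9: leaves = {7,11}. Remove smallest leaf 7, emit neighbor 5.
Done: 2 vertices remain (5, 11). Sequence = [2 5 5 10 4 3 11 7 5]

Answer: 2 5 5 10 4 3 11 7 5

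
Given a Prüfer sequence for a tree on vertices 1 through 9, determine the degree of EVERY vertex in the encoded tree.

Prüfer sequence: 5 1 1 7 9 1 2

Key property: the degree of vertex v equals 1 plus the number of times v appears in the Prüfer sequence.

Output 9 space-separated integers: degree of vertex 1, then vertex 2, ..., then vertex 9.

p_1 = 5: count[5] becomes 1
p_2 = 1: count[1] becomes 1
p_3 = 1: count[1] becomes 2
p_4 = 7: count[7] becomes 1
p_5 = 9: count[9] becomes 1
p_6 = 1: count[1] becomes 3
p_7 = 2: count[2] becomes 1
Degrees (1 + count): deg[1]=1+3=4, deg[2]=1+1=2, deg[3]=1+0=1, deg[4]=1+0=1, deg[5]=1+1=2, deg[6]=1+0=1, deg[7]=1+1=2, deg[8]=1+0=1, deg[9]=1+1=2

Answer: 4 2 1 1 2 1 2 1 2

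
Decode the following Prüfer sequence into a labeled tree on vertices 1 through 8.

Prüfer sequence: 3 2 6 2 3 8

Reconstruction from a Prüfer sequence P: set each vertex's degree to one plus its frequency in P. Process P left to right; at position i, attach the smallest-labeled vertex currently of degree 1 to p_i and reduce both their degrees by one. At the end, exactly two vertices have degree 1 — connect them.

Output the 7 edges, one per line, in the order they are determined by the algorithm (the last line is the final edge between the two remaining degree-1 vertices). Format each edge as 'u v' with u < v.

Initial degrees: {1:1, 2:3, 3:3, 4:1, 5:1, 6:2, 7:1, 8:2}
Step 1: smallest deg-1 vertex = 1, p_1 = 3. Add edge {1,3}. Now deg[1]=0, deg[3]=2.
Step 2: smallest deg-1 vertex = 4, p_2 = 2. Add edge {2,4}. Now deg[4]=0, deg[2]=2.
Step 3: smallest deg-1 vertex = 5, p_3 = 6. Add edge {5,6}. Now deg[5]=0, deg[6]=1.
Step 4: smallest deg-1 vertex = 6, p_4 = 2. Add edge {2,6}. Now deg[6]=0, deg[2]=1.
Step 5: smallest deg-1 vertex = 2, p_5 = 3. Add edge {2,3}. Now deg[2]=0, deg[3]=1.
Step 6: smallest deg-1 vertex = 3, p_6 = 8. Add edge {3,8}. Now deg[3]=0, deg[8]=1.
Final: two remaining deg-1 vertices are 7, 8. Add edge {7,8}.

Answer: 1 3
2 4
5 6
2 6
2 3
3 8
7 8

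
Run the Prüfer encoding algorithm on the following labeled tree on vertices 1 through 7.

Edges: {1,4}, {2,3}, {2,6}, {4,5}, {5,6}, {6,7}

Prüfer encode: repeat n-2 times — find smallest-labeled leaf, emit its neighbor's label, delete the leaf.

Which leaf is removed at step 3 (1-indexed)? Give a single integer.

Step 1: current leaves = {1,3,7}. Remove leaf 1 (neighbor: 4).
Step 2: current leaves = {3,4,7}. Remove leaf 3 (neighbor: 2).
Step 3: current leaves = {2,4,7}. Remove leaf 2 (neighbor: 6).

Answer: 2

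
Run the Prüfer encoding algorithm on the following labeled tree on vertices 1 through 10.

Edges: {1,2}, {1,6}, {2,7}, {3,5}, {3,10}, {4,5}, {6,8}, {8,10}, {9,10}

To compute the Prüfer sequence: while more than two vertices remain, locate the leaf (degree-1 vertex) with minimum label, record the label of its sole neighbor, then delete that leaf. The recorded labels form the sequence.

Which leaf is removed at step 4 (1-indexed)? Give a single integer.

Step 1: current leaves = {4,7,9}. Remove leaf 4 (neighbor: 5).
Step 2: current leaves = {5,7,9}. Remove leaf 5 (neighbor: 3).
Step 3: current leaves = {3,7,9}. Remove leaf 3 (neighbor: 10).
Step 4: current leaves = {7,9}. Remove leaf 7 (neighbor: 2).

Answer: 7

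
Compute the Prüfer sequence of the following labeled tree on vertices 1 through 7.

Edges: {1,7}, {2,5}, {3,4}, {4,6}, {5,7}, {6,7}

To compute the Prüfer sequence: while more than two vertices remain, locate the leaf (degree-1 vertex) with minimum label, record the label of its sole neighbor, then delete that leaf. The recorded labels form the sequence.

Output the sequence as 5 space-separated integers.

Answer: 7 5 4 6 7

Derivation:
Step 1: leaves = {1,2,3}. Remove smallest leaf 1, emit neighbor 7.
Step 2: leaves = {2,3}. Remove smallest leaf 2, emit neighbor 5.
Step 3: leaves = {3,5}. Remove smallest leaf 3, emit neighbor 4.
Step 4: leaves = {4,5}. Remove smallest leaf 4, emit neighbor 6.
Step 5: leaves = {5,6}. Remove smallest leaf 5, emit neighbor 7.
Done: 2 vertices remain (6, 7). Sequence = [7 5 4 6 7]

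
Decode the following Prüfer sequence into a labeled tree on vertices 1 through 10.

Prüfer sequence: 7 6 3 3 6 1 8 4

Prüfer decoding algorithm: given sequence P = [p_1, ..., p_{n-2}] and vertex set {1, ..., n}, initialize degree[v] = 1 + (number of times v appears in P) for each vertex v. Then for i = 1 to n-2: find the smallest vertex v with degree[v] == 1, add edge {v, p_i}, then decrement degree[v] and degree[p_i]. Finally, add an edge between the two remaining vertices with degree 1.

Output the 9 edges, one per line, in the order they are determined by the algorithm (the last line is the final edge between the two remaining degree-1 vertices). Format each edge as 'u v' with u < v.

Initial degrees: {1:2, 2:1, 3:3, 4:2, 5:1, 6:3, 7:2, 8:2, 9:1, 10:1}
Step 1: smallest deg-1 vertex = 2, p_1 = 7. Add edge {2,7}. Now deg[2]=0, deg[7]=1.
Step 2: smallest deg-1 vertex = 5, p_2 = 6. Add edge {5,6}. Now deg[5]=0, deg[6]=2.
Step 3: smallest deg-1 vertex = 7, p_3 = 3. Add edge {3,7}. Now deg[7]=0, deg[3]=2.
Step 4: smallest deg-1 vertex = 9, p_4 = 3. Add edge {3,9}. Now deg[9]=0, deg[3]=1.
Step 5: smallest deg-1 vertex = 3, p_5 = 6. Add edge {3,6}. Now deg[3]=0, deg[6]=1.
Step 6: smallest deg-1 vertex = 6, p_6 = 1. Add edge {1,6}. Now deg[6]=0, deg[1]=1.
Step 7: smallest deg-1 vertex = 1, p_7 = 8. Add edge {1,8}. Now deg[1]=0, deg[8]=1.
Step 8: smallest deg-1 vertex = 8, p_8 = 4. Add edge {4,8}. Now deg[8]=0, deg[4]=1.
Final: two remaining deg-1 vertices are 4, 10. Add edge {4,10}.

Answer: 2 7
5 6
3 7
3 9
3 6
1 6
1 8
4 8
4 10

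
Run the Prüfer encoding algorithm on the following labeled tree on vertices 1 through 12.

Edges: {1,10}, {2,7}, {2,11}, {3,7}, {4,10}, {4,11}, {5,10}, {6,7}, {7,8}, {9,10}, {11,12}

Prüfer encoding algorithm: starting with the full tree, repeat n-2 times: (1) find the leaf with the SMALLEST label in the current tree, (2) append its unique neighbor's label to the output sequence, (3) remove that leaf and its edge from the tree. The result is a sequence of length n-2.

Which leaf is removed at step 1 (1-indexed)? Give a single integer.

Answer: 1

Derivation:
Step 1: current leaves = {1,3,5,6,8,9,12}. Remove leaf 1 (neighbor: 10).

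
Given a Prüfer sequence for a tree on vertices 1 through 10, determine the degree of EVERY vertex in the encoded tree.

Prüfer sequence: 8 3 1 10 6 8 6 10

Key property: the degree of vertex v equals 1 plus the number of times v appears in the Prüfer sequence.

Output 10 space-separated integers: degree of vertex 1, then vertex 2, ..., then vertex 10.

Answer: 2 1 2 1 1 3 1 3 1 3

Derivation:
p_1 = 8: count[8] becomes 1
p_2 = 3: count[3] becomes 1
p_3 = 1: count[1] becomes 1
p_4 = 10: count[10] becomes 1
p_5 = 6: count[6] becomes 1
p_6 = 8: count[8] becomes 2
p_7 = 6: count[6] becomes 2
p_8 = 10: count[10] becomes 2
Degrees (1 + count): deg[1]=1+1=2, deg[2]=1+0=1, deg[3]=1+1=2, deg[4]=1+0=1, deg[5]=1+0=1, deg[6]=1+2=3, deg[7]=1+0=1, deg[8]=1+2=3, deg[9]=1+0=1, deg[10]=1+2=3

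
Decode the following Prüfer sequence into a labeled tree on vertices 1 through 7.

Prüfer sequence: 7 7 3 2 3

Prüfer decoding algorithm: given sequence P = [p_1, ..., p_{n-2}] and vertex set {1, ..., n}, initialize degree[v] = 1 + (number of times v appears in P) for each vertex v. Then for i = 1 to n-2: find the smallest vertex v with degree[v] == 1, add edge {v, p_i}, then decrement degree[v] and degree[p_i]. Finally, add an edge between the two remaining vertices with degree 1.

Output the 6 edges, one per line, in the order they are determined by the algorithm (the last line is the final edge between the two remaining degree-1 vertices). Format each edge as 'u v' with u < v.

Answer: 1 7
4 7
3 5
2 6
2 3
3 7

Derivation:
Initial degrees: {1:1, 2:2, 3:3, 4:1, 5:1, 6:1, 7:3}
Step 1: smallest deg-1 vertex = 1, p_1 = 7. Add edge {1,7}. Now deg[1]=0, deg[7]=2.
Step 2: smallest deg-1 vertex = 4, p_2 = 7. Add edge {4,7}. Now deg[4]=0, deg[7]=1.
Step 3: smallest deg-1 vertex = 5, p_3 = 3. Add edge {3,5}. Now deg[5]=0, deg[3]=2.
Step 4: smallest deg-1 vertex = 6, p_4 = 2. Add edge {2,6}. Now deg[6]=0, deg[2]=1.
Step 5: smallest deg-1 vertex = 2, p_5 = 3. Add edge {2,3}. Now deg[2]=0, deg[3]=1.
Final: two remaining deg-1 vertices are 3, 7. Add edge {3,7}.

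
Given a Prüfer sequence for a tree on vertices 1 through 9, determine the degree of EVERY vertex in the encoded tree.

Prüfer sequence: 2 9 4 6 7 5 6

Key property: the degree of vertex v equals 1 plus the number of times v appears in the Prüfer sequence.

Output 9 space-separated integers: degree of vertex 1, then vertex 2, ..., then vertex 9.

p_1 = 2: count[2] becomes 1
p_2 = 9: count[9] becomes 1
p_3 = 4: count[4] becomes 1
p_4 = 6: count[6] becomes 1
p_5 = 7: count[7] becomes 1
p_6 = 5: count[5] becomes 1
p_7 = 6: count[6] becomes 2
Degrees (1 + count): deg[1]=1+0=1, deg[2]=1+1=2, deg[3]=1+0=1, deg[4]=1+1=2, deg[5]=1+1=2, deg[6]=1+2=3, deg[7]=1+1=2, deg[8]=1+0=1, deg[9]=1+1=2

Answer: 1 2 1 2 2 3 2 1 2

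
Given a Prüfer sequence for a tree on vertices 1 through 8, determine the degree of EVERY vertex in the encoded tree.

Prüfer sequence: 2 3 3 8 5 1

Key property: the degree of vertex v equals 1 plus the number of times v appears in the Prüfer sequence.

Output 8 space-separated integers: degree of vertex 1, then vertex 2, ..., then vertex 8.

p_1 = 2: count[2] becomes 1
p_2 = 3: count[3] becomes 1
p_3 = 3: count[3] becomes 2
p_4 = 8: count[8] becomes 1
p_5 = 5: count[5] becomes 1
p_6 = 1: count[1] becomes 1
Degrees (1 + count): deg[1]=1+1=2, deg[2]=1+1=2, deg[3]=1+2=3, deg[4]=1+0=1, deg[5]=1+1=2, deg[6]=1+0=1, deg[7]=1+0=1, deg[8]=1+1=2

Answer: 2 2 3 1 2 1 1 2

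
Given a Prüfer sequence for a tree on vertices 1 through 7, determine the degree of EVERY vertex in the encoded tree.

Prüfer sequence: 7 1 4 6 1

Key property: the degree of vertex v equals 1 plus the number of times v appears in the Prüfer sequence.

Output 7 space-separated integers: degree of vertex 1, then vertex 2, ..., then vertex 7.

Answer: 3 1 1 2 1 2 2

Derivation:
p_1 = 7: count[7] becomes 1
p_2 = 1: count[1] becomes 1
p_3 = 4: count[4] becomes 1
p_4 = 6: count[6] becomes 1
p_5 = 1: count[1] becomes 2
Degrees (1 + count): deg[1]=1+2=3, deg[2]=1+0=1, deg[3]=1+0=1, deg[4]=1+1=2, deg[5]=1+0=1, deg[6]=1+1=2, deg[7]=1+1=2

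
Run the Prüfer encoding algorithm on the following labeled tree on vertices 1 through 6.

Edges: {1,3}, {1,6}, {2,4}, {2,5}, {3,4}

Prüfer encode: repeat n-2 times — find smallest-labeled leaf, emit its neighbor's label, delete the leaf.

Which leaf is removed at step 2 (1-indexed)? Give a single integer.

Answer: 2

Derivation:
Step 1: current leaves = {5,6}. Remove leaf 5 (neighbor: 2).
Step 2: current leaves = {2,6}. Remove leaf 2 (neighbor: 4).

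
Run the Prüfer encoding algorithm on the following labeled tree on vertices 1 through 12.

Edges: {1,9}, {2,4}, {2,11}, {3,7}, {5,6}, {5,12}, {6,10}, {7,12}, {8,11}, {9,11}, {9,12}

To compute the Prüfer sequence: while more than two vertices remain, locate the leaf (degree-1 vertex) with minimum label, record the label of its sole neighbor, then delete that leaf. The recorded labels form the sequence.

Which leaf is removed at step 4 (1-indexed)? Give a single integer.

Step 1: current leaves = {1,3,4,8,10}. Remove leaf 1 (neighbor: 9).
Step 2: current leaves = {3,4,8,10}. Remove leaf 3 (neighbor: 7).
Step 3: current leaves = {4,7,8,10}. Remove leaf 4 (neighbor: 2).
Step 4: current leaves = {2,7,8,10}. Remove leaf 2 (neighbor: 11).

Answer: 2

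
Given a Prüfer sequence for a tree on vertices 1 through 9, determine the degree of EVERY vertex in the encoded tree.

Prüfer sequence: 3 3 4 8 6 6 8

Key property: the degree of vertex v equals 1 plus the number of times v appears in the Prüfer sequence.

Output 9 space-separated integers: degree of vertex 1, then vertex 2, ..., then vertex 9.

Answer: 1 1 3 2 1 3 1 3 1

Derivation:
p_1 = 3: count[3] becomes 1
p_2 = 3: count[3] becomes 2
p_3 = 4: count[4] becomes 1
p_4 = 8: count[8] becomes 1
p_5 = 6: count[6] becomes 1
p_6 = 6: count[6] becomes 2
p_7 = 8: count[8] becomes 2
Degrees (1 + count): deg[1]=1+0=1, deg[2]=1+0=1, deg[3]=1+2=3, deg[4]=1+1=2, deg[5]=1+0=1, deg[6]=1+2=3, deg[7]=1+0=1, deg[8]=1+2=3, deg[9]=1+0=1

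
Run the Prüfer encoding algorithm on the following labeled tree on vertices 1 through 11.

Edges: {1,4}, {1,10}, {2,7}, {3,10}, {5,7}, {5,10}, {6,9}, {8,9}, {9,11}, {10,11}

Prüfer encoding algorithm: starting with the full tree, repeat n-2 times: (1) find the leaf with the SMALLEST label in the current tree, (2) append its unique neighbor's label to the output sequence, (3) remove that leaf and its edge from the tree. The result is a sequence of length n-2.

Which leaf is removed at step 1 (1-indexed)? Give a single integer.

Answer: 2

Derivation:
Step 1: current leaves = {2,3,4,6,8}. Remove leaf 2 (neighbor: 7).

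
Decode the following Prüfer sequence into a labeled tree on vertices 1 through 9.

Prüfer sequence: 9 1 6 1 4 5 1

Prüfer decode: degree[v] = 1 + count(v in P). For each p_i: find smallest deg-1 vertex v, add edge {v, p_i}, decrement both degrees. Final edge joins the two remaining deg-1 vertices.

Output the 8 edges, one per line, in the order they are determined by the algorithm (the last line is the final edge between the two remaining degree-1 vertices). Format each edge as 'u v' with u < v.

Answer: 2 9
1 3
6 7
1 6
4 8
4 5
1 5
1 9

Derivation:
Initial degrees: {1:4, 2:1, 3:1, 4:2, 5:2, 6:2, 7:1, 8:1, 9:2}
Step 1: smallest deg-1 vertex = 2, p_1 = 9. Add edge {2,9}. Now deg[2]=0, deg[9]=1.
Step 2: smallest deg-1 vertex = 3, p_2 = 1. Add edge {1,3}. Now deg[3]=0, deg[1]=3.
Step 3: smallest deg-1 vertex = 7, p_3 = 6. Add edge {6,7}. Now deg[7]=0, deg[6]=1.
Step 4: smallest deg-1 vertex = 6, p_4 = 1. Add edge {1,6}. Now deg[6]=0, deg[1]=2.
Step 5: smallest deg-1 vertex = 8, p_5 = 4. Add edge {4,8}. Now deg[8]=0, deg[4]=1.
Step 6: smallest deg-1 vertex = 4, p_6 = 5. Add edge {4,5}. Now deg[4]=0, deg[5]=1.
Step 7: smallest deg-1 vertex = 5, p_7 = 1. Add edge {1,5}. Now deg[5]=0, deg[1]=1.
Final: two remaining deg-1 vertices are 1, 9. Add edge {1,9}.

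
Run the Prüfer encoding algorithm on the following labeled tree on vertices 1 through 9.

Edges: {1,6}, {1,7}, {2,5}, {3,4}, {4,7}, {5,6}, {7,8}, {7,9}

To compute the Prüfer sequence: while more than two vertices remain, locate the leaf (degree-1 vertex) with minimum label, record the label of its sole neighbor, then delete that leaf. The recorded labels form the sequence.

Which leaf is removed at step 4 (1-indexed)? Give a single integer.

Answer: 5

Derivation:
Step 1: current leaves = {2,3,8,9}. Remove leaf 2 (neighbor: 5).
Step 2: current leaves = {3,5,8,9}. Remove leaf 3 (neighbor: 4).
Step 3: current leaves = {4,5,8,9}. Remove leaf 4 (neighbor: 7).
Step 4: current leaves = {5,8,9}. Remove leaf 5 (neighbor: 6).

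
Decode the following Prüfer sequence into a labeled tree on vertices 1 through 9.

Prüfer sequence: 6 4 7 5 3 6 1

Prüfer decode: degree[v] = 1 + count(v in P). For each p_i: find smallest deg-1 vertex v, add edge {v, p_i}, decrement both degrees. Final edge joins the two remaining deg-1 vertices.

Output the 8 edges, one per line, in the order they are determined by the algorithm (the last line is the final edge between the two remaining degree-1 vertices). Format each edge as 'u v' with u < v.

Answer: 2 6
4 8
4 7
5 7
3 5
3 6
1 6
1 9

Derivation:
Initial degrees: {1:2, 2:1, 3:2, 4:2, 5:2, 6:3, 7:2, 8:1, 9:1}
Step 1: smallest deg-1 vertex = 2, p_1 = 6. Add edge {2,6}. Now deg[2]=0, deg[6]=2.
Step 2: smallest deg-1 vertex = 8, p_2 = 4. Add edge {4,8}. Now deg[8]=0, deg[4]=1.
Step 3: smallest deg-1 vertex = 4, p_3 = 7. Add edge {4,7}. Now deg[4]=0, deg[7]=1.
Step 4: smallest deg-1 vertex = 7, p_4 = 5. Add edge {5,7}. Now deg[7]=0, deg[5]=1.
Step 5: smallest deg-1 vertex = 5, p_5 = 3. Add edge {3,5}. Now deg[5]=0, deg[3]=1.
Step 6: smallest deg-1 vertex = 3, p_6 = 6. Add edge {3,6}. Now deg[3]=0, deg[6]=1.
Step 7: smallest deg-1 vertex = 6, p_7 = 1. Add edge {1,6}. Now deg[6]=0, deg[1]=1.
Final: two remaining deg-1 vertices are 1, 9. Add edge {1,9}.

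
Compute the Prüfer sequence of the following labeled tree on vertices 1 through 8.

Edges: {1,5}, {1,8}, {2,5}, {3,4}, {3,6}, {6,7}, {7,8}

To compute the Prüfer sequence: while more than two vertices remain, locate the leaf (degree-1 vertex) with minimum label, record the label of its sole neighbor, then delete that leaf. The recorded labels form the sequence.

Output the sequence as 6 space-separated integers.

Answer: 5 3 6 1 8 7

Derivation:
Step 1: leaves = {2,4}. Remove smallest leaf 2, emit neighbor 5.
Step 2: leaves = {4,5}. Remove smallest leaf 4, emit neighbor 3.
Step 3: leaves = {3,5}. Remove smallest leaf 3, emit neighbor 6.
Step 4: leaves = {5,6}. Remove smallest leaf 5, emit neighbor 1.
Step 5: leaves = {1,6}. Remove smallest leaf 1, emit neighbor 8.
Step 6: leaves = {6,8}. Remove smallest leaf 6, emit neighbor 7.
Done: 2 vertices remain (7, 8). Sequence = [5 3 6 1 8 7]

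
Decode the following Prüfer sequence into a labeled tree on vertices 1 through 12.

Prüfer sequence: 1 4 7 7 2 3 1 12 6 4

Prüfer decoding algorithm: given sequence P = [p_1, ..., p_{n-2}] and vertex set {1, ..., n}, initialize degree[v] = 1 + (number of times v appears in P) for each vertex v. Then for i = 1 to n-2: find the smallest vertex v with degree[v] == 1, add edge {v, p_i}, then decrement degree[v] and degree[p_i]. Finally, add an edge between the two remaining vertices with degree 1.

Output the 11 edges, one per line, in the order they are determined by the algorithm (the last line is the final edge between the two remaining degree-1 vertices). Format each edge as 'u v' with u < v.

Initial degrees: {1:3, 2:2, 3:2, 4:3, 5:1, 6:2, 7:3, 8:1, 9:1, 10:1, 11:1, 12:2}
Step 1: smallest deg-1 vertex = 5, p_1 = 1. Add edge {1,5}. Now deg[5]=0, deg[1]=2.
Step 2: smallest deg-1 vertex = 8, p_2 = 4. Add edge {4,8}. Now deg[8]=0, deg[4]=2.
Step 3: smallest deg-1 vertex = 9, p_3 = 7. Add edge {7,9}. Now deg[9]=0, deg[7]=2.
Step 4: smallest deg-1 vertex = 10, p_4 = 7. Add edge {7,10}. Now deg[10]=0, deg[7]=1.
Step 5: smallest deg-1 vertex = 7, p_5 = 2. Add edge {2,7}. Now deg[7]=0, deg[2]=1.
Step 6: smallest deg-1 vertex = 2, p_6 = 3. Add edge {2,3}. Now deg[2]=0, deg[3]=1.
Step 7: smallest deg-1 vertex = 3, p_7 = 1. Add edge {1,3}. Now deg[3]=0, deg[1]=1.
Step 8: smallest deg-1 vertex = 1, p_8 = 12. Add edge {1,12}. Now deg[1]=0, deg[12]=1.
Step 9: smallest deg-1 vertex = 11, p_9 = 6. Add edge {6,11}. Now deg[11]=0, deg[6]=1.
Step 10: smallest deg-1 vertex = 6, p_10 = 4. Add edge {4,6}. Now deg[6]=0, deg[4]=1.
Final: two remaining deg-1 vertices are 4, 12. Add edge {4,12}.

Answer: 1 5
4 8
7 9
7 10
2 7
2 3
1 3
1 12
6 11
4 6
4 12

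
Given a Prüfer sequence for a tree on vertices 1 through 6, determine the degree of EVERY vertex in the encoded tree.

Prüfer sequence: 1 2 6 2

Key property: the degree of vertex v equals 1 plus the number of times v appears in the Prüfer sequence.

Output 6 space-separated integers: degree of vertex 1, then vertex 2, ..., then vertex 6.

p_1 = 1: count[1] becomes 1
p_2 = 2: count[2] becomes 1
p_3 = 6: count[6] becomes 1
p_4 = 2: count[2] becomes 2
Degrees (1 + count): deg[1]=1+1=2, deg[2]=1+2=3, deg[3]=1+0=1, deg[4]=1+0=1, deg[5]=1+0=1, deg[6]=1+1=2

Answer: 2 3 1 1 1 2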